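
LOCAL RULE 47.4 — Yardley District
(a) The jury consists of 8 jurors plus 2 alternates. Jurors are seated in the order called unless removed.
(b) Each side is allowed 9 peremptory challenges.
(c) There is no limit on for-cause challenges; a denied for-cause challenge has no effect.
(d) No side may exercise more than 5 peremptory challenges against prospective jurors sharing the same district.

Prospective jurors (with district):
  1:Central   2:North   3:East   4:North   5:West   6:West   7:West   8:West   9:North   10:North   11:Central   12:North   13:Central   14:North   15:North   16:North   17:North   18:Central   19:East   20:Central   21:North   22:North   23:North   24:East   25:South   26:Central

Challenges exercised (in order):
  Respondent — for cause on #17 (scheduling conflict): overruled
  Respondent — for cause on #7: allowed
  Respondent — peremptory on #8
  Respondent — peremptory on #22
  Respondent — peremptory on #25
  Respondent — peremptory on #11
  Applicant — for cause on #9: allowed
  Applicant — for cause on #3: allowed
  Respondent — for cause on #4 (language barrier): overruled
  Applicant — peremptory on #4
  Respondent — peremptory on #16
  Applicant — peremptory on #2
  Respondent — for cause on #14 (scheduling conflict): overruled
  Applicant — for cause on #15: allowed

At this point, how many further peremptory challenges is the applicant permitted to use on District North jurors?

Applicant peremptories so far: #4, #2 — 2 of 9 used, 7 left overall.
Against District North: #4, #2 — 2 used; per-district cap 5 leaves 3.
Binding limit: min(7, 3) = 3.

3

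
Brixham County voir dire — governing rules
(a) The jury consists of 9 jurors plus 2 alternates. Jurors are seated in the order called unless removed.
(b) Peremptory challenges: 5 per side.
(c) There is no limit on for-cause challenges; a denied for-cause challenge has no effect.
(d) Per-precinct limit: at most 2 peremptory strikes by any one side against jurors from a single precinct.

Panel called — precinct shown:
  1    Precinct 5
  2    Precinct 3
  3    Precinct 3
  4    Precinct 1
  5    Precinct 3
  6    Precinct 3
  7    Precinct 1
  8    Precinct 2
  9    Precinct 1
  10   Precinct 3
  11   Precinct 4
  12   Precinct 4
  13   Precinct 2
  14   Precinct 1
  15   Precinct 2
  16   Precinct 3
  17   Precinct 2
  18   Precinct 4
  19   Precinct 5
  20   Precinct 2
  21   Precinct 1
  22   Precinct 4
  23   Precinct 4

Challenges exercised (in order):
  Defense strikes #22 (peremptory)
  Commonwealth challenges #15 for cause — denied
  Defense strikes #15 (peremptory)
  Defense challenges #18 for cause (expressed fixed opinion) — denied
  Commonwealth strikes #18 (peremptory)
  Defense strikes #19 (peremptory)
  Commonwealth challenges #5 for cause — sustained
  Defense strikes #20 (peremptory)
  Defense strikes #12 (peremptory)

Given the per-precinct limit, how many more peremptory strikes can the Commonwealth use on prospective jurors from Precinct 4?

Commonwealth peremptories so far: #18 — 1 of 5 used, 4 left overall.
Against Precinct 4: #18 — 1 used; per-precinct cap 2 leaves 1.
Binding limit: min(4, 1) = 1.

1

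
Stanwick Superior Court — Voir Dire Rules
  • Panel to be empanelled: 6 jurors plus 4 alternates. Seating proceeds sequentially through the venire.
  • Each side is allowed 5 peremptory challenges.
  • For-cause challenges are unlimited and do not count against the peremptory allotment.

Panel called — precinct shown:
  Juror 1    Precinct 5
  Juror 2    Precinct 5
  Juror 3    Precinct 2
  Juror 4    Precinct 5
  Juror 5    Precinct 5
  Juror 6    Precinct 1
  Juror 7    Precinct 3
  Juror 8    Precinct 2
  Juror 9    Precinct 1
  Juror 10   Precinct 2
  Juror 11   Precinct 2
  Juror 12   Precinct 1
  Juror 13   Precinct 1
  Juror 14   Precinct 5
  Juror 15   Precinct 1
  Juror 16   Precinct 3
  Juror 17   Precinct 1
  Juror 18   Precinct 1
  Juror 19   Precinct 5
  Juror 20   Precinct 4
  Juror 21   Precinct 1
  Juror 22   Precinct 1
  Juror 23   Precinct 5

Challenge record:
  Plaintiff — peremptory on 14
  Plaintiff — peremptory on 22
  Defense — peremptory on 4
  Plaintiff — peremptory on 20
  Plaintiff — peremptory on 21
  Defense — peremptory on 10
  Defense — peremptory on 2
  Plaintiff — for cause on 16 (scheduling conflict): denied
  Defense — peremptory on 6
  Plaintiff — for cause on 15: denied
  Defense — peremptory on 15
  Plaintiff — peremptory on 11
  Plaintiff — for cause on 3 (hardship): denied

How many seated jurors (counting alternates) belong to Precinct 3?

2

Removed: #2, #4, #6, #10, #11, #14, #15, #20, #21, #22.
Seated (10 incl. alternates): #1, #3, #5, #7, #8, #9, #12, #13, #16, #17.
Of those, in Precinct 3: #7, #16 → 2.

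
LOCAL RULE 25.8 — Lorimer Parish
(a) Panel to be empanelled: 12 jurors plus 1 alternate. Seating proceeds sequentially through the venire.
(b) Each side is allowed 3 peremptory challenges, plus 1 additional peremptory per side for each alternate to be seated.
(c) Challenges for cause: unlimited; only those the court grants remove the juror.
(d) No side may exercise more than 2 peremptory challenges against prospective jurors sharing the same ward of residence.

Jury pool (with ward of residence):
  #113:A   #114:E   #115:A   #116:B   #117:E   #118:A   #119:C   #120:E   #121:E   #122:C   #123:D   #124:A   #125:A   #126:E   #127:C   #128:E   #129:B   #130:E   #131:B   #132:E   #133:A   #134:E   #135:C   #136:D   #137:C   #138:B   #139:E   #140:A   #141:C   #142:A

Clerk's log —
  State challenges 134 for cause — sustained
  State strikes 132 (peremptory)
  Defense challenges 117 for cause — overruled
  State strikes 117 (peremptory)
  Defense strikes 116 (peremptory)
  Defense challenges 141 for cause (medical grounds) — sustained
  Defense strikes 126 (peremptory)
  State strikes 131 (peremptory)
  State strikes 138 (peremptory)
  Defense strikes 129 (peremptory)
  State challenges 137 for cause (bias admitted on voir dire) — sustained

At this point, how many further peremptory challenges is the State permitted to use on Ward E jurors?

State peremptories so far: #132, #117, #131, #138 — 4 of 4 used, 0 left overall.
Against Ward E: #132, #117 — 2 used; per-ward cap 2 leaves 0.
Binding limit: min(0, 0) = 0.

0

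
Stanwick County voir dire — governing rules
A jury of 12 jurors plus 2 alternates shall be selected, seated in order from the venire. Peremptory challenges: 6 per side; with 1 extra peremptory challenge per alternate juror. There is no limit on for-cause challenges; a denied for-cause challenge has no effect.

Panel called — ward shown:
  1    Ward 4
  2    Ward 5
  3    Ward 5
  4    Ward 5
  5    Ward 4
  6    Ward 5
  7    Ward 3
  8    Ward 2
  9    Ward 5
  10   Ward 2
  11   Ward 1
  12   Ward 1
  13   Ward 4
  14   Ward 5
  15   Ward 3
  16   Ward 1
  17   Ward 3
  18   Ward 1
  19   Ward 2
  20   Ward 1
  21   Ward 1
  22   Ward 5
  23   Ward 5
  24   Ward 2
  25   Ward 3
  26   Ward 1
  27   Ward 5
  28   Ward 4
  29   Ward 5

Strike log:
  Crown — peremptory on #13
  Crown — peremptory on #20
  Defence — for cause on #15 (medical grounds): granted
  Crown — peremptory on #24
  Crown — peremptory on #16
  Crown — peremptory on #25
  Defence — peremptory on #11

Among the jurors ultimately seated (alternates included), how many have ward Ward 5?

6

Removed: #11, #13, #15, #16, #20, #24, #25.
Seated (14 incl. alternates): #1, #2, #3, #4, #5, #6, #7, #8, #9, #10, #12, #14, #17, #18.
Of those, in Ward 5: #2, #3, #4, #6, #9, #14 → 6.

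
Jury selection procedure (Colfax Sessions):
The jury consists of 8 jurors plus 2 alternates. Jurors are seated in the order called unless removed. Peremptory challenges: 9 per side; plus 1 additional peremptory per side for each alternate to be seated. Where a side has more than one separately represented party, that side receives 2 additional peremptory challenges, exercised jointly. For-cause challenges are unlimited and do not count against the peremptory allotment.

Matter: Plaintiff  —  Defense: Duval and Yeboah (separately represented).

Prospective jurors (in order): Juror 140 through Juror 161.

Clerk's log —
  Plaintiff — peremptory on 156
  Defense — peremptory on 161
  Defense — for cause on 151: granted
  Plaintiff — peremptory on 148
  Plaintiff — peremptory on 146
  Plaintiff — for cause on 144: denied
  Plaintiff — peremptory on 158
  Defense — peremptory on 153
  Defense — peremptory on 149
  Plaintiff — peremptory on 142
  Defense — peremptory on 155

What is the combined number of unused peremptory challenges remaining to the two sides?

Plaintiff allotment: 9 base + 1 × 2 alternates = 11. Defense allotment: 9 base + 1 × 2 alternates + 2 multi-party = 13.
Plaintiff peremptories used: #156, #148, #146, #158, #142 — 5 (the for-cause on #144 doesn't count).
Defense peremptories used: #161, #153, #149, #155 — 4 (the for-cause on #151 doesn't count).
Remaining: (11 − 5) + (13 − 4) = 15.

15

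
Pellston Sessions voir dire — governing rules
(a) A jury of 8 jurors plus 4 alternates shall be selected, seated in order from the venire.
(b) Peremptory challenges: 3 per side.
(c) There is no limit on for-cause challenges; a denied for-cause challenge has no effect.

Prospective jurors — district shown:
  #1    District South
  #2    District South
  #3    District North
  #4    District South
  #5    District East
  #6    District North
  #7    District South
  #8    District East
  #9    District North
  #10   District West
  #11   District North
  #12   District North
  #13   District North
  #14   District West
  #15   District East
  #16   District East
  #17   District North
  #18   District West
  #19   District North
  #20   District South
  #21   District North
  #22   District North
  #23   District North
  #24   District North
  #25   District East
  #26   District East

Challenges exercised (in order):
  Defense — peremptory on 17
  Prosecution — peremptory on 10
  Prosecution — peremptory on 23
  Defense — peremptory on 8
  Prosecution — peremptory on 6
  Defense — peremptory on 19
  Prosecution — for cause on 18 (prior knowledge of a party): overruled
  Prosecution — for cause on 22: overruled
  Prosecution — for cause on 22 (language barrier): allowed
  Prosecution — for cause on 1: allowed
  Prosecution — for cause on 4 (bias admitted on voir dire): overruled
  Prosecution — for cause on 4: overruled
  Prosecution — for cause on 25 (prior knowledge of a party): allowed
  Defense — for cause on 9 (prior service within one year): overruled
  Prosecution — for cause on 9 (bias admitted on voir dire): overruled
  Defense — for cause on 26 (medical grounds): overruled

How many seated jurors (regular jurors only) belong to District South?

3

Removed: #1, #6, #8, #10, #17, #19, #22, #23, #25.
Seated jurors 1–8: #2, #3, #4, #5, #7, #9, #11, #12 (alternates #13, #14, #15, #16 not counted).
Of those, in District South: #2, #4, #7 → 3.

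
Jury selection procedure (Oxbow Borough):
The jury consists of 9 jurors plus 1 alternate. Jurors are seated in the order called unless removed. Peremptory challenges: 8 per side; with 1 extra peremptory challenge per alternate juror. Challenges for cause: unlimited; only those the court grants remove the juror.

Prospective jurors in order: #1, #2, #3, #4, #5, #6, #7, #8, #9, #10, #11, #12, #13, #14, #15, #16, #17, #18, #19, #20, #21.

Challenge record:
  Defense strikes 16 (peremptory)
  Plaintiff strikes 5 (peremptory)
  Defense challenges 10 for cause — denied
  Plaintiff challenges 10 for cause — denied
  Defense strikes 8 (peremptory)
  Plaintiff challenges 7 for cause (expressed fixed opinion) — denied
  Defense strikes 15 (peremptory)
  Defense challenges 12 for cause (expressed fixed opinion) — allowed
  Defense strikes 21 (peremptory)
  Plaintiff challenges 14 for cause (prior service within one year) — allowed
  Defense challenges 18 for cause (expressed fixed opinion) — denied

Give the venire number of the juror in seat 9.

Removed: #5, #8, #12, #14, #15, #16, #21. (#7, #10, #18 stay — for-cause denied.)
Seating in order: seats 1–9 → #1, #2, #3, #4, #6, #7, #9, #10, #11; alternates → #13.
So seat 9 is #11.

11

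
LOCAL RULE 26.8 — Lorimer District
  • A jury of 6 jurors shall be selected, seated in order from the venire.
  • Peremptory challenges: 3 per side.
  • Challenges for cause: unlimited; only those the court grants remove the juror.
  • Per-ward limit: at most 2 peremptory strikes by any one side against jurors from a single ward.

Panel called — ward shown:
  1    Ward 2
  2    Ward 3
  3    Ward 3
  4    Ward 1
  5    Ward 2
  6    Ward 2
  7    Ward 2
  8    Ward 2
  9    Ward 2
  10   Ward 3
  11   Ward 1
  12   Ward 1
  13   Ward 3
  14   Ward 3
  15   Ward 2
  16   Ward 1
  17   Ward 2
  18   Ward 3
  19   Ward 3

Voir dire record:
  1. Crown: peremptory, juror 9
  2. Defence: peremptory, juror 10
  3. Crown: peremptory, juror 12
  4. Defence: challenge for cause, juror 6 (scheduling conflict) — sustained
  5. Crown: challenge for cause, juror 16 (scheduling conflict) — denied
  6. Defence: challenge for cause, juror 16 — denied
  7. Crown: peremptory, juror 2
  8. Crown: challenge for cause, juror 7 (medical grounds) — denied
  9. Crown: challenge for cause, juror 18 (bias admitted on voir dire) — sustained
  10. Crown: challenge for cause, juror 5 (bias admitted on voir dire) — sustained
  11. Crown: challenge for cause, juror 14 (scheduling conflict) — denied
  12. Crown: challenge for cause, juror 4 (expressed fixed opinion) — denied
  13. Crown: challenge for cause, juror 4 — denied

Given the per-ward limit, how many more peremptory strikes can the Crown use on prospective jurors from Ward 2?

0

Crown peremptories so far: #9, #12, #2 — 3 of 3 used, 0 left overall.
Against Ward 2: #9 — 1 used; per-ward cap 2 leaves 1.
Binding limit: min(0, 1) = 0.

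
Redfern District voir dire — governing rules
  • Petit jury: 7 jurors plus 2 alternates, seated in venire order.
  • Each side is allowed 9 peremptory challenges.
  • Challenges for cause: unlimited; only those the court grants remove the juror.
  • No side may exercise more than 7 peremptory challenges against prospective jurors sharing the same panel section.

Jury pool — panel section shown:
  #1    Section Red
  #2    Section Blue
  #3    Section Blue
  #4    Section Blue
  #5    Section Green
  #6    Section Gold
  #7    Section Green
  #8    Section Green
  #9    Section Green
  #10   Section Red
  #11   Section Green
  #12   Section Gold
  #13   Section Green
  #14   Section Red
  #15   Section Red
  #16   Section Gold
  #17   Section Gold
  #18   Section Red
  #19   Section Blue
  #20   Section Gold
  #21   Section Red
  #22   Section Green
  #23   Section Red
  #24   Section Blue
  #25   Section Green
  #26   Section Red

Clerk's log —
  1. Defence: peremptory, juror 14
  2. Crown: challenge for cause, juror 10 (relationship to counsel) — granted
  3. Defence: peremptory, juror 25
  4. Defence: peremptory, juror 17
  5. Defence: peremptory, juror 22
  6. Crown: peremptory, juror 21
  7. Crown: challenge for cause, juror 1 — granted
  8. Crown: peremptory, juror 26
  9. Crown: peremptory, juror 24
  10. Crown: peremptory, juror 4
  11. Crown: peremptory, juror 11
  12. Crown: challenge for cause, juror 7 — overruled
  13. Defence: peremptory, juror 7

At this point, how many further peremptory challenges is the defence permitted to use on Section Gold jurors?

Defence peremptories so far: #14, #25, #17, #22, #7 — 5 of 9 used, 4 left overall.
Against Section Gold: #17 — 1 used; per-section cap 7 leaves 6.
Binding limit: min(4, 6) = 4.

4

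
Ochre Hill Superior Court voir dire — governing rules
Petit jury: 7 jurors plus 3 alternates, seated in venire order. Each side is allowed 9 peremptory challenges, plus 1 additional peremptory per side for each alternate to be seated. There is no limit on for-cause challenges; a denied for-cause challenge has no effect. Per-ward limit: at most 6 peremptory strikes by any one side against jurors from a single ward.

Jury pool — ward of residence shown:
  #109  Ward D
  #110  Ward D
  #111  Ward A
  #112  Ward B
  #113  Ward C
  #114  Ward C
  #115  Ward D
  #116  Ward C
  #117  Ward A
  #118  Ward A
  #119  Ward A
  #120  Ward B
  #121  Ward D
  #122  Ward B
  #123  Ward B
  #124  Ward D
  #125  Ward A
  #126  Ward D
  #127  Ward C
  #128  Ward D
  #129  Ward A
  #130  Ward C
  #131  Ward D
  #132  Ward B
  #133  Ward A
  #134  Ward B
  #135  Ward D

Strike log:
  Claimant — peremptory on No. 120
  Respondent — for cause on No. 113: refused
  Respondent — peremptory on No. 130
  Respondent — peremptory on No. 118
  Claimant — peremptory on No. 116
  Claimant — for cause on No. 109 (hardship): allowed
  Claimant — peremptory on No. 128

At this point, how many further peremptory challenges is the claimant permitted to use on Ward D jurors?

Claimant peremptories so far: #120, #116, #128 — 3 of 12 used, 9 left overall.
Against Ward D: #128 — 1 used; per-ward cap 6 leaves 5.
Binding limit: min(9, 5) = 5.

5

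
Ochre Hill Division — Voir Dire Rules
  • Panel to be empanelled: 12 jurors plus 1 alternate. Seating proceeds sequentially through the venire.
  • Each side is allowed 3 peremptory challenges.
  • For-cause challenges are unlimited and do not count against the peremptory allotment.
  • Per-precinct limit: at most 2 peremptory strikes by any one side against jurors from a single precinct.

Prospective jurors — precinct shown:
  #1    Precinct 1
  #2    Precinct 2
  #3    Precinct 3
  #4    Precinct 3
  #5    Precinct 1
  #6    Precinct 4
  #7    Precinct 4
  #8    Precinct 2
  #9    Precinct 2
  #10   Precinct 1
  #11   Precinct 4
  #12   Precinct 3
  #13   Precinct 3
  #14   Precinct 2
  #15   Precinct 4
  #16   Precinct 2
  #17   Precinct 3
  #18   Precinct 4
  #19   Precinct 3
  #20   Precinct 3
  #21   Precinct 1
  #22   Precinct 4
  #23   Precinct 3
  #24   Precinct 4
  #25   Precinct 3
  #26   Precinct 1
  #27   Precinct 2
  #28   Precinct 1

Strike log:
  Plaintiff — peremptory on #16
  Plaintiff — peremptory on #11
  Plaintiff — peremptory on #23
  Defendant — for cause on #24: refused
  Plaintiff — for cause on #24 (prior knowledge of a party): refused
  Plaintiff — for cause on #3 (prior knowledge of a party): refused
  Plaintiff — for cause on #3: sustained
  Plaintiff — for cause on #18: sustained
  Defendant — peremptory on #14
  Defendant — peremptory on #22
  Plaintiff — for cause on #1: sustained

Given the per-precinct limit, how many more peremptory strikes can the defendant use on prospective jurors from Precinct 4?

1

Defendant peremptories so far: #14, #22 — 2 of 3 used, 1 left overall.
Against Precinct 4: #22 — 1 used; per-precinct cap 2 leaves 1.
Binding limit: min(1, 1) = 1.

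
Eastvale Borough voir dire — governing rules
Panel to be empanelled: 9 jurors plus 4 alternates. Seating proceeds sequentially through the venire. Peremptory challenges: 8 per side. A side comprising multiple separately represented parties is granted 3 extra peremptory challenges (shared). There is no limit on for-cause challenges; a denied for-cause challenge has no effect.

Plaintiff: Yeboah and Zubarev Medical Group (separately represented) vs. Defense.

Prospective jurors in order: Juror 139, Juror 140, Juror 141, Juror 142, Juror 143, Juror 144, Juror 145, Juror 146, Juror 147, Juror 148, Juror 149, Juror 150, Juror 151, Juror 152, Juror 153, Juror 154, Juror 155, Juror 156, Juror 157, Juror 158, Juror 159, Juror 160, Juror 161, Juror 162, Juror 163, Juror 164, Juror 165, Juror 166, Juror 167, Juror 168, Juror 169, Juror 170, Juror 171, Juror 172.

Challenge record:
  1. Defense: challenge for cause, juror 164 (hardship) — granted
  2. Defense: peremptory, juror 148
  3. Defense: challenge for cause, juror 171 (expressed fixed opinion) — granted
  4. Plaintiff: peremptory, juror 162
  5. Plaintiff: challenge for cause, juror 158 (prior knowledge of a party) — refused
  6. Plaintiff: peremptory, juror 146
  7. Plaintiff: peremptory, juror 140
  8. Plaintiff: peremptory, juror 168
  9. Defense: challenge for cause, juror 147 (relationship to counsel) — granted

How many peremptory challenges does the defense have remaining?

7

Defense allotment: 8.
Defense peremptories used: #148 — 1 (for-cause on #164, #171, #147 don't count).
Remaining: 8 − 1 = 7.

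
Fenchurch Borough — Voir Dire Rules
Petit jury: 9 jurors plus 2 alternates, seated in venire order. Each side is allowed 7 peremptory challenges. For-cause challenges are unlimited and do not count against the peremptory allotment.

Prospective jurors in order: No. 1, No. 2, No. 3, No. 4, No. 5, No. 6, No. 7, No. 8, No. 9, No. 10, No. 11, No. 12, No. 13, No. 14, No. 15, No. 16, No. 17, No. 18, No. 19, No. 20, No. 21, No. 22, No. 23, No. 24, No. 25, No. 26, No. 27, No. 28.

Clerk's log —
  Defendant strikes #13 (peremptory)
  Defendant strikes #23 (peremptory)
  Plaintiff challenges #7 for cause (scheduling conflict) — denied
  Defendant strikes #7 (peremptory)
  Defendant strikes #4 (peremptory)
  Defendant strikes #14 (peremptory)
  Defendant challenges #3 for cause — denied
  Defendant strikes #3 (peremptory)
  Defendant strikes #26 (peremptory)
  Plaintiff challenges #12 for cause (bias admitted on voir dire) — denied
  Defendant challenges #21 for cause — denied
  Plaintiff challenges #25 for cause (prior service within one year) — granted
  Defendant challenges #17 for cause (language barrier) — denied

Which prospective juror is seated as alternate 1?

Removed: #3, #4, #7, #13, #14, #23, #25, #26. (#12, #17, #21 stay — for-cause denied.)
Seating in order: seats 1–9 → #1, #2, #5, #6, #8, #9, #10, #11, #12; alternates → #15, #16.
So alternate 1 is #15.

15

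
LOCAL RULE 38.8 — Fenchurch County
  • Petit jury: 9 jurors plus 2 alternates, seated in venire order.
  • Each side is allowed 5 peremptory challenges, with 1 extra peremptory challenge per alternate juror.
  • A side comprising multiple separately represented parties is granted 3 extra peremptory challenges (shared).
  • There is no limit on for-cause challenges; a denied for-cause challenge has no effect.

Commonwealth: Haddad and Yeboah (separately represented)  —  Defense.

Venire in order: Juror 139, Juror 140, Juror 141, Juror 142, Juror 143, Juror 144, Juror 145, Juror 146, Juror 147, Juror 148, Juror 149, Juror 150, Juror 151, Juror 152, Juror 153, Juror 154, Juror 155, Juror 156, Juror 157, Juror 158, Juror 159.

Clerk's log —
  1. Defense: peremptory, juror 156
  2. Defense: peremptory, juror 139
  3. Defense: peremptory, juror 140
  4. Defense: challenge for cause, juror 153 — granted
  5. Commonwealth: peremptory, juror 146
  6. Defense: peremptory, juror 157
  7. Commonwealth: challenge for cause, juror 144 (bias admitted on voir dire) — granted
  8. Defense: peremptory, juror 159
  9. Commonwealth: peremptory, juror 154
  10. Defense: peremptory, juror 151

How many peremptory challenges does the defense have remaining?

1

Defense allotment: 5 base + 1 × 2 alternates = 7.
Defense peremptories used: #156, #139, #140, #157, #159, #151 — 6 (the for-cause on #153 doesn't count).
Remaining: 7 − 6 = 1.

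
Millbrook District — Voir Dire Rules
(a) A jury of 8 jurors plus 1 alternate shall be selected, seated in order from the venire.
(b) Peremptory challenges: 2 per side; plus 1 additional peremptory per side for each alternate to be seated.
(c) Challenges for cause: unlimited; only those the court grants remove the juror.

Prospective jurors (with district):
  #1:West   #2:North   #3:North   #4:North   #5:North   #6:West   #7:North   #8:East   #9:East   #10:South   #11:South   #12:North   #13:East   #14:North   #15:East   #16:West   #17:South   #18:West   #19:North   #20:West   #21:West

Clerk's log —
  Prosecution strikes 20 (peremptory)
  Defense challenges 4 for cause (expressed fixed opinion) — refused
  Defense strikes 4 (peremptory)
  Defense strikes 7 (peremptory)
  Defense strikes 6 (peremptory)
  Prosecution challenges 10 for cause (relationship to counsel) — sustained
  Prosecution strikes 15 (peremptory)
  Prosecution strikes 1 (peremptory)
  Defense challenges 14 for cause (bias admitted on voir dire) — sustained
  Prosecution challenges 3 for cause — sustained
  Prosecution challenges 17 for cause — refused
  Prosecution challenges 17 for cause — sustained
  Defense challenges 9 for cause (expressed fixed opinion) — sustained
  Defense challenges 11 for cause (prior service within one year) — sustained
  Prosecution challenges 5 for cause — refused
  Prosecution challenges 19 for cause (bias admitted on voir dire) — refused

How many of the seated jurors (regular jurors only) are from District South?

Removed: #1, #3, #4, #6, #7, #9, #10, #11, #14, #15, #17, #20.
Seated jurors 1–8: #2, #5, #8, #12, #13, #16, #18, #19 (alternates #21 not counted).
None of those are in District South → 0.

0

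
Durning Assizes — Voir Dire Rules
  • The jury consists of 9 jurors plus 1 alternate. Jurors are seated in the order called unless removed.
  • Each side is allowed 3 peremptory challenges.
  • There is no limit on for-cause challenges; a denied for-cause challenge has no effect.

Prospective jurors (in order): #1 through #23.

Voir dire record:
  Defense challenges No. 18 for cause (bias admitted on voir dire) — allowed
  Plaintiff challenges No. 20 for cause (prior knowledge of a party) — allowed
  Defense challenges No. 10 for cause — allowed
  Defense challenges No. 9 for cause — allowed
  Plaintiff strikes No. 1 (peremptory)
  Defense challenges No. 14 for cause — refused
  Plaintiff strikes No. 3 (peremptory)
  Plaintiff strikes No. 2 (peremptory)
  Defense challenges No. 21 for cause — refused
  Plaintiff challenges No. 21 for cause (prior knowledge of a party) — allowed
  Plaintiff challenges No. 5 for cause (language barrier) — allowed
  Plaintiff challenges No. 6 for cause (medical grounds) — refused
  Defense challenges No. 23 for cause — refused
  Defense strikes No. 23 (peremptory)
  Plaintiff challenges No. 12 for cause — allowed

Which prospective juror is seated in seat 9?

16

Removed: #1, #2, #3, #5, #9, #10, #12, #18, #20, #21, #23. (#6, #14 stay — for-cause denied.)
Seating in order: seats 1–9 → #4, #6, #7, #8, #11, #13, #14, #15, #16; alternates → #17.
So seat 9 is #16.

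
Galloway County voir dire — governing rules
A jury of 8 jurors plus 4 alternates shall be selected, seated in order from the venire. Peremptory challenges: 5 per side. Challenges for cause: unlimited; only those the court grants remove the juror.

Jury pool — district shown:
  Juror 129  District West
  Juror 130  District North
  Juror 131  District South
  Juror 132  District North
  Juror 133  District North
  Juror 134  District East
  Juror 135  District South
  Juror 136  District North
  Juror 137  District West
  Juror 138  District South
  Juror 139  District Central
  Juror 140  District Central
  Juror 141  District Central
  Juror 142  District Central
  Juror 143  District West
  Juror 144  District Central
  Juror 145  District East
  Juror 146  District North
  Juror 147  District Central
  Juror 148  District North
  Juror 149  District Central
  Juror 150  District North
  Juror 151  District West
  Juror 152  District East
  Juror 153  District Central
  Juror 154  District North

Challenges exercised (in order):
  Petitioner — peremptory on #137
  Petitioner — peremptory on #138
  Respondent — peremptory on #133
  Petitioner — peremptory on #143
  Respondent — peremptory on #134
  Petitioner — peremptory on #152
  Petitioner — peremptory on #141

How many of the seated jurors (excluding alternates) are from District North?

3

Removed: #133, #134, #137, #138, #141, #143, #152.
Seated jurors 1–8: #129, #130, #131, #132, #135, #136, #139, #140 (alternates #142, #144, #145, #146 not counted).
Of those, in District North: #130, #132, #136 → 3.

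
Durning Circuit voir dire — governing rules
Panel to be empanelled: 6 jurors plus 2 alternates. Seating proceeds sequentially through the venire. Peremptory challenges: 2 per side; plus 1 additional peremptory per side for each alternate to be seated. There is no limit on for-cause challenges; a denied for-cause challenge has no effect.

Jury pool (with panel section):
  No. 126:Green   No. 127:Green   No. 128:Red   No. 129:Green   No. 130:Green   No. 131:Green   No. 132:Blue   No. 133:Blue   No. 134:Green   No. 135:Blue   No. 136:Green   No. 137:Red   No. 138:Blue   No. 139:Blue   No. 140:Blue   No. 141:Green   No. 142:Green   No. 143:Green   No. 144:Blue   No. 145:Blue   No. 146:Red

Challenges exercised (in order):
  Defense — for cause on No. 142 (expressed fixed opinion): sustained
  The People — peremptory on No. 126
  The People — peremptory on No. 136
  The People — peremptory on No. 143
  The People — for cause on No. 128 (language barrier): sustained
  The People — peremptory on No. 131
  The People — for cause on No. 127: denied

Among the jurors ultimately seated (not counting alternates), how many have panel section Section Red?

0

Removed: #126, #128, #131, #136, #142, #143.
Seated jurors 1–6: #127, #129, #130, #132, #133, #134 (alternates #135, #137 not counted).
None of those are in Section Red → 0.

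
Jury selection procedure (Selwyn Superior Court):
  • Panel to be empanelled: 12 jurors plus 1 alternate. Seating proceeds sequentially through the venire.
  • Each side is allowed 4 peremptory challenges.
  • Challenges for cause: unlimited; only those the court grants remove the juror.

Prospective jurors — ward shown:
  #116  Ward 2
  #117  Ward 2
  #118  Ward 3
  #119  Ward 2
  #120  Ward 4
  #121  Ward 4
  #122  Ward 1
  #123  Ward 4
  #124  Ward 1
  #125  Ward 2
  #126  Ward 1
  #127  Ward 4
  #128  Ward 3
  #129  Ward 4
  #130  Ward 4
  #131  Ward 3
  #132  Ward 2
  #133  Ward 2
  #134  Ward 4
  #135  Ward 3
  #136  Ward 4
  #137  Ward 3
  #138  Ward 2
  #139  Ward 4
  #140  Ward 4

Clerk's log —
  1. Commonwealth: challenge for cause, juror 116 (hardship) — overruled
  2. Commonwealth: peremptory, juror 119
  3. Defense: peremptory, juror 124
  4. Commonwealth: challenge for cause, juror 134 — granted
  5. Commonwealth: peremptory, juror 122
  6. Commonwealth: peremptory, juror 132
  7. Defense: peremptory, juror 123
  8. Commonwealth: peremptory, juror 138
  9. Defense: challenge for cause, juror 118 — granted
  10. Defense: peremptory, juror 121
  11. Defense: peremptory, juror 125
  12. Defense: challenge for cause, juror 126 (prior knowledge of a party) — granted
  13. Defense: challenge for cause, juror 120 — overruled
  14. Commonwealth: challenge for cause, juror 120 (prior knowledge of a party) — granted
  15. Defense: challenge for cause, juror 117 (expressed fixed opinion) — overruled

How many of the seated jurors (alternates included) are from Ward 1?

Removed: #118, #119, #120, #121, #122, #123, #124, #125, #126, #132, #134, #138.
Seated (13 incl. alternates): #116, #117, #127, #128, #129, #130, #131, #133, #135, #136, #137, #139, #140.
None of those are in Ward 1 → 0.

0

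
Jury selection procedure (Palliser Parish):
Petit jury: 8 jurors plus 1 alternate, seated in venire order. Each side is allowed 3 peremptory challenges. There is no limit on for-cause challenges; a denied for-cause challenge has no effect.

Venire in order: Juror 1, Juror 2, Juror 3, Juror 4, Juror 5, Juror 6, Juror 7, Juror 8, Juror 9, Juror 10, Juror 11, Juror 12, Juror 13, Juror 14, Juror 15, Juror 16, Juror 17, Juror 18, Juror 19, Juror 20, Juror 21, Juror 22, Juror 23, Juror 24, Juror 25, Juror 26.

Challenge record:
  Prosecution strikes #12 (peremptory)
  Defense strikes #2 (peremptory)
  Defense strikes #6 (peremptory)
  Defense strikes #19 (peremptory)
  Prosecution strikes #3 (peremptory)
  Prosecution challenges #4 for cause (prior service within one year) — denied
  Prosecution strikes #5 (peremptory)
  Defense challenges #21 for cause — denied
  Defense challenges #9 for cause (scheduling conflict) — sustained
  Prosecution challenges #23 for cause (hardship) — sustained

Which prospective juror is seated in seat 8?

14

Removed: #2, #3, #5, #6, #9, #12, #19, #23. (#4, #21 stay — for-cause denied.)
Seating in order: seats 1–8 → #1, #4, #7, #8, #10, #11, #13, #14; alternates → #15.
So seat 8 is #14.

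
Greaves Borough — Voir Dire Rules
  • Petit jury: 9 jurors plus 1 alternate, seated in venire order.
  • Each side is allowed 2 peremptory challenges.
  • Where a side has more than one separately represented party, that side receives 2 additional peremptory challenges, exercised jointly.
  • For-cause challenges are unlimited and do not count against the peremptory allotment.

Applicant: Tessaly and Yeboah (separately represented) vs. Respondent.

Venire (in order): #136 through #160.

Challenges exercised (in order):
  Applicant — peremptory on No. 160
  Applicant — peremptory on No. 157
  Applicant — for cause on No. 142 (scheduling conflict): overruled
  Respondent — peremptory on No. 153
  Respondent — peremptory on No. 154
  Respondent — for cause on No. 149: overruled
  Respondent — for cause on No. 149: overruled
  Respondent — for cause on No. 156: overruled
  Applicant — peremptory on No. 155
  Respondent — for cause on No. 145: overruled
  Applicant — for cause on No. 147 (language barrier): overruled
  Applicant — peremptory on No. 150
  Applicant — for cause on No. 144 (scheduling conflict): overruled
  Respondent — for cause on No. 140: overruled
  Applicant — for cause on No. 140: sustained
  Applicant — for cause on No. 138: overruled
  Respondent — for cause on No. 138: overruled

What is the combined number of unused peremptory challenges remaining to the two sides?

Applicant allotment: 2 base + 2 multi-party = 4. Respondent allotment: 2.
Applicant peremptories used: #160, #157, #155, #150 — 4 (for-cause on #142, #147, #144, #140, #138 don't count).
Respondent peremptories used: #153, #154 — 2 (for-cause on #149, #149, #156, #145, #140, #138 don't count).
Remaining: (4 − 4) + (2 − 2) = 0.

0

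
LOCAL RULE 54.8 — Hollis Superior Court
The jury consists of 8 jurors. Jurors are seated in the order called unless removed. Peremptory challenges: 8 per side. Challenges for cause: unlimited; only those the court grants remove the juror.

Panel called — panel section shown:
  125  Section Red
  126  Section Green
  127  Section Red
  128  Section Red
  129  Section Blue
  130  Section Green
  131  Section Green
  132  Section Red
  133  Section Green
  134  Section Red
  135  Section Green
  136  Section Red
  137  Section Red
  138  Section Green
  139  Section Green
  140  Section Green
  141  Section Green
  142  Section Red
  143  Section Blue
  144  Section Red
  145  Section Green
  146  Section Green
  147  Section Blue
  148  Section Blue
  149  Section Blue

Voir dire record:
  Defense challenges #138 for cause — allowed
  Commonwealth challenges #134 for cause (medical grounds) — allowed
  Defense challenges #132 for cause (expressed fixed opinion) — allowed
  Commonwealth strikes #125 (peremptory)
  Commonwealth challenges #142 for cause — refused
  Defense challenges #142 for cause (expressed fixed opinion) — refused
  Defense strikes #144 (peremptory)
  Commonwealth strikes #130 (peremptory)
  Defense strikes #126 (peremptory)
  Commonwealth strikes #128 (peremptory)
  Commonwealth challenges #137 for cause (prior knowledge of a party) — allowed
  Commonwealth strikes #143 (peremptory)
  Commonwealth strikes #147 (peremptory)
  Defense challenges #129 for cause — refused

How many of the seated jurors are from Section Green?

5

Removed: #125, #126, #128, #130, #132, #134, #137, #138, #143, #144, #147.
Seated jurors 1–8: #127, #129, #131, #133, #135, #136, #139, #140.
Of those, in Section Green: #131, #133, #135, #139, #140 → 5.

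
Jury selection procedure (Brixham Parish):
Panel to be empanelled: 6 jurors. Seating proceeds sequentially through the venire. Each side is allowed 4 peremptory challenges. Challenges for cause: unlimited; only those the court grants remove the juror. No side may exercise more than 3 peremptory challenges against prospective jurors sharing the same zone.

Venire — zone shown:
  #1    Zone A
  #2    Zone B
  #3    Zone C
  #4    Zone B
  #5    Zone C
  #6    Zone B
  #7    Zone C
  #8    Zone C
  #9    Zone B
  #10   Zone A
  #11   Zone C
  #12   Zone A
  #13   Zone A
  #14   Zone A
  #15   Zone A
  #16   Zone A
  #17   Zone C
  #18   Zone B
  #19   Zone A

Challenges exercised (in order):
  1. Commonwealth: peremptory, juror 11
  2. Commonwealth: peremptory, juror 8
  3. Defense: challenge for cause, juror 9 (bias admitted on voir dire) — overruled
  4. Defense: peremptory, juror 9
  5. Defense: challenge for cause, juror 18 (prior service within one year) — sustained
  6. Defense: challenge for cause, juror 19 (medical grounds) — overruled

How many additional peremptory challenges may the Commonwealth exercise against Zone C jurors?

Commonwealth peremptories so far: #11, #8 — 2 of 4 used, 2 left overall.
Against Zone C: #11, #8 — 2 used; per-zone cap 3 leaves 1.
Binding limit: min(2, 1) = 1.

1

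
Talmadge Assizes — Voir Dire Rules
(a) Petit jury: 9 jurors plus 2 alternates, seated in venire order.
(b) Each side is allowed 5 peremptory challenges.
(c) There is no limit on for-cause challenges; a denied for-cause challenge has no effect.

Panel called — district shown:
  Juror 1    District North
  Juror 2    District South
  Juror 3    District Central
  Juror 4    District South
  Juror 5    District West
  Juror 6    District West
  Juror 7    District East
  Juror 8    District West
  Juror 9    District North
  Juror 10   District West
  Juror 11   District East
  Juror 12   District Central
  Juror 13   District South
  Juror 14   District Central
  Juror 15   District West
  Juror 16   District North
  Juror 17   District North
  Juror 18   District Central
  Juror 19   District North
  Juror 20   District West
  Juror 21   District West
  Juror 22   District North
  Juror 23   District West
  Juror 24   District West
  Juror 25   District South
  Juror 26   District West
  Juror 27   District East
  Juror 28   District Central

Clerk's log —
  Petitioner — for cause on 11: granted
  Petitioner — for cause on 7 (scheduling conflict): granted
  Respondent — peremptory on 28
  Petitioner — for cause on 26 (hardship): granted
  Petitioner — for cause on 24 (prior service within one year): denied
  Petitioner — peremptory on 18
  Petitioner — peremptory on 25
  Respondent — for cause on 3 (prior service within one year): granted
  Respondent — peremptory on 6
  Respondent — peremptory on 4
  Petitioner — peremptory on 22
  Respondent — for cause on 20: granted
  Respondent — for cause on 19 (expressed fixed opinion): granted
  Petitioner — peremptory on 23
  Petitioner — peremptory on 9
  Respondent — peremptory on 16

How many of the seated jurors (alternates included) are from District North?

2

Removed: #3, #4, #6, #7, #9, #11, #16, #18, #19, #20, #22, #23, #25, #26, #28.
Seated (11 incl. alternates): #1, #2, #5, #8, #10, #12, #13, #14, #15, #17, #21.
Of those, in District North: #1, #17 → 2.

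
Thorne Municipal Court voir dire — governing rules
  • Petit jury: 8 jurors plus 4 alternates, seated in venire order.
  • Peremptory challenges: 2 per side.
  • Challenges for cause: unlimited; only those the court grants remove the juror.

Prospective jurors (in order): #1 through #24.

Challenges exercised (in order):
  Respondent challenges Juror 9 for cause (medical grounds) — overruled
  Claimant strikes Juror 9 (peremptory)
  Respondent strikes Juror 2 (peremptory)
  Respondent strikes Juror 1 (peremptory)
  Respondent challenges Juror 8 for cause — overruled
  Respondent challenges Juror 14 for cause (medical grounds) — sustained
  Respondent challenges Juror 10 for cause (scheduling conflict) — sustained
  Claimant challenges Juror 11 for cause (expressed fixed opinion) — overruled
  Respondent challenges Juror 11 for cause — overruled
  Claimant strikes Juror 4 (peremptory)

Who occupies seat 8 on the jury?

13

Removed: #1, #2, #4, #9, #10, #14. (#8, #11 stay — for-cause denied.)
Seating in order: seats 1–8 → #3, #5, #6, #7, #8, #11, #12, #13; alternates → #15, #16, #17, #18.
So seat 8 is #13.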